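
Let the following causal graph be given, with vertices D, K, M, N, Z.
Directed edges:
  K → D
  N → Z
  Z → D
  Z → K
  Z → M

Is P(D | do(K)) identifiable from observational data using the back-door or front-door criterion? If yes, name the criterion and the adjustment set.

desc(K)\{K}={D}; candidates ⊆ {M,N,Z}.
size 0: {}; under {} K still reaches {D,M,N,Z} ∋ D.
{Z}: K⊥D given {Z} in G with K→· removed — back-door holds.
P(D|do(K)) = Σ_{Z} P(D|K,Z)·P(Z).

P(D|do(K)): backdoor, adjust for {Z}.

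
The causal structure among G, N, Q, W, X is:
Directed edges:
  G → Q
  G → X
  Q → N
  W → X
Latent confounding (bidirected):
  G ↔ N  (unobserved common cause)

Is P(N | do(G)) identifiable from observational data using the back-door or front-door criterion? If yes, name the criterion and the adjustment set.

P(N|do(G)): frontdoor, adjust for {Q}.

desc(G)\{G}={N,Q,X}; candidates ⊆ {W}.
G↔N: latent back-door arc(s) into G.
size 0: {}; under {} G still reaches {N} ∋ N.
size 1: {W}; under {W} G still reaches {N} ∋ N.
G↔N cannot be blocked by any observed set — no back-door set.
{Q}: (i) intercepts every directed G→N path; (ii) no back-door G→{Q}; (iii) {G} blocks every back-door {Q}→N. Front-door holds.
P(N|do(G)) = Σ_{Q} P(Q|G) Σ_{G'} P(N|Q,G')P(G').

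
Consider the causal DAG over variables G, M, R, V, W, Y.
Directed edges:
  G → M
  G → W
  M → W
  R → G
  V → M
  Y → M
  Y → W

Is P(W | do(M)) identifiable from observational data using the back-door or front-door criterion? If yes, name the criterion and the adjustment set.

P(W|do(M)): backdoor, adjust for {G, Y}.

desc(M)\{M}={W}; candidates ⊆ {G,R,V,Y}.
size 0: {}; under {} M still reaches {G,R,V,W,Y} ∋ W.
size 1: {G}, {R}, {V} …(+1); under {G} M still reaches {V,W,Y} ∋ W.
{G,Y}: M⊥W given {G,Y} in G with M→· removed — back-door holds.
P(W|do(M)) = Σ_{G,Y} P(W|M,G,Y)·P(G,Y).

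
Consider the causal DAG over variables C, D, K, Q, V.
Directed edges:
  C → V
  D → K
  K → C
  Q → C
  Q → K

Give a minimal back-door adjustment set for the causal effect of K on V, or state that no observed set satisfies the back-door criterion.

desc(K)\{K}={C,V}; candidates ⊆ {D,Q}.
size 0: {}; under {} K still reaches {C,D,Q,V} ∋ V.
{Q}: K⊥V given {Q} in G with K→· removed — back-door holds.

K→V: minimal back-door set {Q}.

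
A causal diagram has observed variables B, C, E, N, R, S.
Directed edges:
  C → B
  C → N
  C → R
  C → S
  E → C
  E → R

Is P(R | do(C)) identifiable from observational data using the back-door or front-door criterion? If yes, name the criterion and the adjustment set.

desc(C)\{C}={B,N,R,S}; candidates ⊆ {E}.
size 0: {}; under {} C still reaches {E,R} ∋ R.
{E}: C⊥R given {E} in G with C→· removed — back-door holds.
P(R|do(C)) = Σ_{E} P(R|C,E)·P(E).

P(R|do(C)): backdoor, adjust for {E}.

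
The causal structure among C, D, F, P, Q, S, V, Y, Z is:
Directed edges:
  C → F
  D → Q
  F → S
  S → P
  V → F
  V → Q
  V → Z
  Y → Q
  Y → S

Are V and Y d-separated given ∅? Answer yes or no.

Yes — V ⊥ Y | ∅.

Bayes-Ball from V | ∅ reaches {F,P,Q,S,Z}.
Y ∉ reach(V|∅) ⇒ V ⊥ Y | ∅.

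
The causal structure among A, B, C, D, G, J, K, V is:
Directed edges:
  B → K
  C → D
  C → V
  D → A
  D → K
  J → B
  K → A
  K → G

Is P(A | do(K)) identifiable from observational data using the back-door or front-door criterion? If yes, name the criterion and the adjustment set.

P(A|do(K)): backdoor, adjust for {D}.

desc(K)\{K}={A,G}; candidates ⊆ {B,C,D,J,V}.
size 0: {}; under {} K still reaches {A,B,C,D,J,V} ∋ A.
{D}: K⊥A given {D} in G with K→· removed — back-door holds.
P(A|do(K)) = Σ_{D} P(A|K,D)·P(D).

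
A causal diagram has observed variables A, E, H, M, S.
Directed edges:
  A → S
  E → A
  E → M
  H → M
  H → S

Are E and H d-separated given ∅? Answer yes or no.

Bayes-Ball from E | ∅ reaches {A,M,S}.
H ∉ reach(E|∅) ⇒ E ⊥ H | ∅.

Yes — E ⊥ H | ∅.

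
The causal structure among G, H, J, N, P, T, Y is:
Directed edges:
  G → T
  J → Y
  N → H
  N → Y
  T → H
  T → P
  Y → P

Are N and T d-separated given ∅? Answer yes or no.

Bayes-Ball from N | ∅ reaches {H,P,Y}.
T ∉ reach(N|∅) ⇒ N ⊥ T | ∅.

Yes — N ⊥ T | ∅.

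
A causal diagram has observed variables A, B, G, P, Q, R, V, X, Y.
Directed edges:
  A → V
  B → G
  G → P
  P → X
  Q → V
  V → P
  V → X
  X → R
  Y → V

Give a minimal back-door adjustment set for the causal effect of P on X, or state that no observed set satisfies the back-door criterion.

desc(P)\{P}={R,X}; candidates ⊆ {A,B,G,Q,V,Y}.
size 0: {}; under {} P still reaches {A,B,G,Q,R,V,X,Y} ∋ X.
{V}: P⊥X given {V} in G with P→· removed — back-door holds.

P→X: minimal back-door set {V}.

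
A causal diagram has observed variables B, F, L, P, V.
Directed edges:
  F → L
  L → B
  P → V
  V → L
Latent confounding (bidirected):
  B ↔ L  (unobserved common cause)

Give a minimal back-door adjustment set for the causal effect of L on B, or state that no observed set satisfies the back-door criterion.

desc(L)\{L}={B}; candidates ⊆ {F,P,V}.
L↔B: latent back-door arc(s) into L.
size 0: {}; under {} L still reaches {B,F,P,V} ∋ B.
size 1: {F}, {P}, {V}; under {F} L still reaches {B,P,V} ∋ B.
size 2: {F,P}, {F,V}, {P,V}; under {F,P} L still reaches {B,V} ∋ B.
L↔B cannot be blocked by any observed set — no back-door set.

L→B: no observed back-door set.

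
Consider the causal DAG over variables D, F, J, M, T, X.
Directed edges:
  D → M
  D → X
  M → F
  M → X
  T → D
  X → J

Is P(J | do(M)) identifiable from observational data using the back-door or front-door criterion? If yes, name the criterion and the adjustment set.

P(J|do(M)): backdoor, adjust for {D}.

desc(M)\{M}={F,J,X}; candidates ⊆ {D,T}.
size 0: {}; under {} M still reaches {D,J,T,X} ∋ J.
{D}: M⊥J given {D} in G with M→· removed — back-door holds.
P(J|do(M)) = Σ_{D} P(J|M,D)·P(D).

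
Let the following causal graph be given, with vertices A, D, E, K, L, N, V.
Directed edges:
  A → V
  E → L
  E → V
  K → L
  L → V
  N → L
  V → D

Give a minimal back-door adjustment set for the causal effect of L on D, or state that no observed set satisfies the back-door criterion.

L→D: minimal back-door set {E}.

desc(L)\{L}={D,V}; candidates ⊆ {A,E,K,N}.
size 0: {}; under {} L still reaches {D,E,K,N,V} ∋ D.
{E}: L⊥D given {E} in G with L→· removed — back-door holds.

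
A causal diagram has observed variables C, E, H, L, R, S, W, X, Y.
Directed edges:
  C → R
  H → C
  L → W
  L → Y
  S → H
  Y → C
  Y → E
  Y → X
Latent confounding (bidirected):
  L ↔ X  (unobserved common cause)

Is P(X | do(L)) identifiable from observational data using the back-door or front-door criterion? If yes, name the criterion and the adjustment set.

P(X|do(L)): frontdoor, adjust for {Y}.

desc(L)\{L}={C,E,R,W,X,Y}; candidates ⊆ {H,S}.
L↔X: latent back-door arc(s) into L.
size 0: {}; under {} L still reaches {X} ∋ X.
size 1: {H}, {S}; under {H} L still reaches {X} ∋ X.
size 2: {H,S}; under {H,S} L still reaches {X} ∋ X.
L↔X cannot be blocked by any observed set — no back-door set.
{Y}: (i) intercepts every directed L→X path; (ii) no back-door L→{Y}; (iii) {L} blocks every back-door {Y}→X. Front-door holds.
P(X|do(L)) = Σ_{Y} P(Y|L) Σ_{L'} P(X|Y,L')P(L').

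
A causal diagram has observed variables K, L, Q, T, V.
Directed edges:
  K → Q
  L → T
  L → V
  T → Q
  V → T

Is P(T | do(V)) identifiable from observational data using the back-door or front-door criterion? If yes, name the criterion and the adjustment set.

desc(V)\{V}={Q,T}; candidates ⊆ {K,L}.
size 0: {}; under {} V still reaches {L,Q,T} ∋ T.
{L}: V⊥T given {L} in G with V→· removed — back-door holds.
P(T|do(V)) = Σ_{L} P(T|V,L)·P(L).

P(T|do(V)): backdoor, adjust for {L}.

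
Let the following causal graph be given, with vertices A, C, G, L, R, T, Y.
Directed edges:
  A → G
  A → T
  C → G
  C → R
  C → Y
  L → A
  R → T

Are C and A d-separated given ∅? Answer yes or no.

Yes — C ⊥ A | ∅.

Bayes-Ball from C | ∅ reaches {G,R,T,Y}.
A ∉ reach(C|∅) ⇒ C ⊥ A | ∅.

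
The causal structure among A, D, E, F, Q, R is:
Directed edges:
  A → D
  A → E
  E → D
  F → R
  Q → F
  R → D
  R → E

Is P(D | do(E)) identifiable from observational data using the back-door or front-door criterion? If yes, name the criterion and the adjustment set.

P(D|do(E)): backdoor, adjust for {A, R}.

desc(E)\{E}={D}; candidates ⊆ {A,F,Q,R}.
size 0: {}; under {} E still reaches {A,D,F,Q,R} ∋ D.
size 1: {A}, {F}, {Q} …(+1); under {A} E still reaches {D,F,Q,R} ∋ D.
{A,R}: E⊥D given {A,R} in G with E→· removed — back-door holds.
P(D|do(E)) = Σ_{A,R} P(D|E,A,R)·P(A,R).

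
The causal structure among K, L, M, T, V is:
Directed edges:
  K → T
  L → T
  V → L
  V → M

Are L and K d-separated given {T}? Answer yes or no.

No — L and K are d-connected given {T}.

Bayes-Ball from L | {T} reaches {K,M,V}.
K ∈ reach(L|{T}) ⇒ L ⊥̸ K | {T}.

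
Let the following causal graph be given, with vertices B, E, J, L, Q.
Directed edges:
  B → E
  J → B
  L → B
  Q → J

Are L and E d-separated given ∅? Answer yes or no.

No — L and E are d-connected given ∅.

Bayes-Ball from L | ∅ reaches {B,E}.
E ∈ reach(L|∅) ⇒ L ⊥̸ E | ∅.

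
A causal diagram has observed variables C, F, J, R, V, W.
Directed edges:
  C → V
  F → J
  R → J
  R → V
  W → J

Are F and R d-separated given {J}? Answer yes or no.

Bayes-Ball from F | {J} reaches {R,V,W}.
R ∈ reach(F|{J}) ⇒ F ⊥̸ R | {J}.

No — F and R are d-connected given {J}.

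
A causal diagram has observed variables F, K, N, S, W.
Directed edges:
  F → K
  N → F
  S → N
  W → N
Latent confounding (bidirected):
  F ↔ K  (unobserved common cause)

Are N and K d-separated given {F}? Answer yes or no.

No — N and K are d-connected given {F}.

Bayes-Ball from N | {F} reaches {K,S,W}.
K ∈ reach(N|{F}) ⇒ N ⊥̸ K | {F}.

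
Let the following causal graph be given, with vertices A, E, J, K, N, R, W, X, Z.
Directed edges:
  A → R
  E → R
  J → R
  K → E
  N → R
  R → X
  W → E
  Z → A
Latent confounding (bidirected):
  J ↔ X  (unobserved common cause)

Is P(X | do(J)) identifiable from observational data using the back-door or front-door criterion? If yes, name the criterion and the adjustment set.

desc(J)\{J}={R,X}; candidates ⊆ {A,E,K,N,W,Z}.
J↔X: latent back-door arc(s) into J.
size 0: {}; under {} J still reaches {X} ∋ X.
size 1: {A}, {E}, {K} …(+3); under {A} J still reaches {X} ∋ X.
size 2: {A,E}, {A,K}, {A,N} …(+12); under {A,E} J still reaches {X} ∋ X.
J↔X cannot be blocked by any observed set — no back-door set.
{R}: (i) intercepts every directed J→X path; (ii) no back-door J→{R}; (iii) {J} blocks every back-door {R}→X. Front-door holds.
P(X|do(J)) = Σ_{R} P(R|J) Σ_{J'} P(X|R,J')P(J').

P(X|do(J)): frontdoor, adjust for {R}.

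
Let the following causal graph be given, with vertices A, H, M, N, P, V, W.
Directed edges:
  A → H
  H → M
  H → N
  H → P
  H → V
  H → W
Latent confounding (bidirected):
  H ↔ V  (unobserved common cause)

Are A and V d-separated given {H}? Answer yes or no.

Bayes-Ball from A | {H} reaches {V}.
V ∈ reach(A|{H}) ⇒ A ⊥̸ V | {H}.

No — A and V are d-connected given {H}.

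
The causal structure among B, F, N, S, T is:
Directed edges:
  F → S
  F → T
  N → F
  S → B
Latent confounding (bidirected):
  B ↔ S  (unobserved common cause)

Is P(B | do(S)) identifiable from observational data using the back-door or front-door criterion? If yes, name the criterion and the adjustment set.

desc(S)\{S}={B}; candidates ⊆ {F,N,T}.
S↔B: latent back-door arc(s) into S.
size 0: {}; under {} S still reaches {B,F,N,T} ∋ B.
size 1: {F}, {N}, {T}; under {F} S still reaches {B} ∋ B.
size 2: {F,N}, {F,T}, {N,T}; under {F,N} S still reaches {B} ∋ B.
S↔B cannot be blocked by any observed set — no back-door set.
No mediator lies on a directed S→…→B path.
Neither criterion identifies P(B|do(S)) in this graph.

P(B|do(S)): not identifiable (no BD/FD set).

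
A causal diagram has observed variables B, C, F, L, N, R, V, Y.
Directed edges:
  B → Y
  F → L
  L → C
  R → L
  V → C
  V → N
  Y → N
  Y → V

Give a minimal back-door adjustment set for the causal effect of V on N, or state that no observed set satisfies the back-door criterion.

V→N: minimal back-door set {Y}.

desc(V)\{V}={C,N}; candidates ⊆ {B,F,L,R,Y}.
size 0: {}; under {} V still reaches {B,N,Y} ∋ N.
{Y}: V⊥N given {Y} in G with V→· removed — back-door holds.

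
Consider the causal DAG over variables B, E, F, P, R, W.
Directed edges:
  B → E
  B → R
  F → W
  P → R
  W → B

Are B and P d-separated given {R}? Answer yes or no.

No — B and P are d-connected given {R}.

Bayes-Ball from B | {R} reaches {E,F,P,W}.
P ∈ reach(B|{R}) ⇒ B ⊥̸ P | {R}.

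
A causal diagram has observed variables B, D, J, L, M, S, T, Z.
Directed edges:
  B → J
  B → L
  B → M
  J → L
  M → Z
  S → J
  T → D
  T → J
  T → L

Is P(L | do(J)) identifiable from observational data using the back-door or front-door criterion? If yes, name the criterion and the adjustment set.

P(L|do(J)): backdoor, adjust for {B, T}.

desc(J)\{J}={L}; candidates ⊆ {B,D,M,S,T,Z}.
size 0: {}; under {} J still reaches {B,D,L,M,S,T,Z} ∋ L.
size 1: {B}, {D}, {M} …(+3); under {B} J still reaches {D,L,S,T} ∋ L.
{B,T}: J⊥L given {B,T} in G with J→· removed — back-door holds.
P(L|do(J)) = Σ_{B,T} P(L|J,B,T)·P(B,T).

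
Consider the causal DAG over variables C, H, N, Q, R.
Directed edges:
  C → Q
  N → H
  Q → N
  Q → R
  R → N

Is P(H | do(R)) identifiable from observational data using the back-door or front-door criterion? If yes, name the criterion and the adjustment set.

P(H|do(R)): backdoor, adjust for {Q}.

desc(R)\{R}={H,N}; candidates ⊆ {C,Q}.
size 0: {}; under {} R still reaches {C,H,N,Q} ∋ H.
{Q}: R⊥H given {Q} in G with R→· removed — back-door holds.
P(H|do(R)) = Σ_{Q} P(H|R,Q)·P(Q).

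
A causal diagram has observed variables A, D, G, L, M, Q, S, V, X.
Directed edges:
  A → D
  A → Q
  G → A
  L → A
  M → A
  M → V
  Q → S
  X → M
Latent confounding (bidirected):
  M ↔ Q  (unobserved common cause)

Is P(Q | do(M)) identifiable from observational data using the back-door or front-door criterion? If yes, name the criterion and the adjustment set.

P(Q|do(M)): frontdoor, adjust for {A}.

desc(M)\{M}={A,D,Q,S,V}; candidates ⊆ {G,L,X}.
M↔Q: latent back-door arc(s) into M.
size 0: {}; under {} M still reaches {Q,S,X} ∋ Q.
size 1: {G}, {L}, {X}; under {G} M still reaches {Q,S,X} ∋ Q.
size 2: {G,L}, {G,X}, {L,X}; under {G,L} M still reaches {Q,S,X} ∋ Q.
M↔Q cannot be blocked by any observed set — no back-door set.
{A}: (i) intercepts every directed M→Q path; (ii) no back-door M→{A}; (iii) {M} blocks every back-door {A}→Q. Front-door holds.
P(Q|do(M)) = Σ_{A} P(A|M) Σ_{M'} P(Q|A,M')P(M').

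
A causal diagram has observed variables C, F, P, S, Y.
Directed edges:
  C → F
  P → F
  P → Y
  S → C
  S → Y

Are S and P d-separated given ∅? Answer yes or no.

Bayes-Ball from S | ∅ reaches {C,F,Y}.
P ∉ reach(S|∅) ⇒ S ⊥ P | ∅.

Yes — S ⊥ P | ∅.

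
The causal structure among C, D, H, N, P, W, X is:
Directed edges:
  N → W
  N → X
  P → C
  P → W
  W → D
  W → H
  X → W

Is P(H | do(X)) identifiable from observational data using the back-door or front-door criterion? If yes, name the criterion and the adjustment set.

P(H|do(X)): backdoor, adjust for {N}.

desc(X)\{X}={D,H,W}; candidates ⊆ {C,N,P}.
size 0: {}; under {} X still reaches {D,H,N,W} ∋ H.
{N}: X⊥H given {N} in G with X→· removed — back-door holds.
P(H|do(X)) = Σ_{N} P(H|X,N)·P(N).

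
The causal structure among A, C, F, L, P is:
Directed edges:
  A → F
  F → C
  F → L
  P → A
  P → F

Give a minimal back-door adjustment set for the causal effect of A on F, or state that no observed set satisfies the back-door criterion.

A→F: minimal back-door set {P}.

desc(A)\{A}={C,F,L}; candidates ⊆ {P}.
size 0: {}; under {} A still reaches {C,F,L,P} ∋ F.
{P}: A⊥F given {P} in G with A→· removed — back-door holds.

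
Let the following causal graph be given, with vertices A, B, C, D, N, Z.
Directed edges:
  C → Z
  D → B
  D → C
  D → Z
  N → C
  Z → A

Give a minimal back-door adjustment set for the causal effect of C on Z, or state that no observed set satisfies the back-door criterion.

desc(C)\{C}={A,Z}; candidates ⊆ {B,D,N}.
size 0: {}; under {} C still reaches {A,B,D,N,Z} ∋ Z.
{D}: C⊥Z given {D} in G with C→· removed — back-door holds.

C→Z: minimal back-door set {D}.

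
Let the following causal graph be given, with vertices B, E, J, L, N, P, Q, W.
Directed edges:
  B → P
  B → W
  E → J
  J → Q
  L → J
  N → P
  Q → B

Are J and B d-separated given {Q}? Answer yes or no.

Yes — J ⊥ B | {Q}.

Bayes-Ball from J | {Q} reaches {E,L}.
B ∉ reach(J|{Q}) ⇒ J ⊥ B | {Q}.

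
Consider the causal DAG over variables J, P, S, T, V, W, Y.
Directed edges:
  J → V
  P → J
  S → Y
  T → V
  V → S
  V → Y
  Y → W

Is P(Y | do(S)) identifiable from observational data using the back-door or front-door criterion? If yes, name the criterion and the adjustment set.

P(Y|do(S)): backdoor, adjust for {V}.

desc(S)\{S}={W,Y}; candidates ⊆ {J,P,T,V}.
size 0: {}; under {} S still reaches {J,P,T,V,W,Y} ∋ Y.
{V}: S⊥Y given {V} in G with S→· removed — back-door holds.
P(Y|do(S)) = Σ_{V} P(Y|S,V)·P(V).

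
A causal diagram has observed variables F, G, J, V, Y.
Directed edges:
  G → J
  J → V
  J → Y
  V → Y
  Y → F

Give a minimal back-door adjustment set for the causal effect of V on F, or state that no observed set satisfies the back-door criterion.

V→F: minimal back-door set {J}.

desc(V)\{V}={F,Y}; candidates ⊆ {G,J}.
size 0: {}; under {} V still reaches {F,G,J,Y} ∋ F.
{J}: V⊥F given {J} in G with V→· removed — back-door holds.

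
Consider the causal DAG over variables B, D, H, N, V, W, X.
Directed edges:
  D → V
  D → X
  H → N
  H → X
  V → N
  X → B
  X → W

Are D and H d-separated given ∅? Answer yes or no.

Bayes-Ball from D | ∅ reaches {B,N,V,W,X}.
H ∉ reach(D|∅) ⇒ D ⊥ H | ∅.

Yes — D ⊥ H | ∅.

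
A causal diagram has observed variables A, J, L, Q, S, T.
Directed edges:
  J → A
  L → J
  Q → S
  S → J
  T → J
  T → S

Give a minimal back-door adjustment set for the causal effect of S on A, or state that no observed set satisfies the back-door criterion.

S→A: minimal back-door set {T}.

desc(S)\{S}={A,J}; candidates ⊆ {L,Q,T}.
size 0: {}; under {} S still reaches {A,J,Q,T} ∋ A.
{T}: S⊥A given {T} in G with S→· removed — back-door holds.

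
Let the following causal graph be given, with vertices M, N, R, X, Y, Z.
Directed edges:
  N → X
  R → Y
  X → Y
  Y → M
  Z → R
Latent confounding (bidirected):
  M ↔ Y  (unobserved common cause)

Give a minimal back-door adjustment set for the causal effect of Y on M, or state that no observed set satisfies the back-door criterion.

desc(Y)\{Y}={M}; candidates ⊆ {N,R,X,Z}.
Y↔M: latent back-door arc(s) into Y.
size 0: {}; under {} Y still reaches {M,N,R,X,Z} ∋ M.
size 1: {N}, {R}, {X} …(+1); under {N} Y still reaches {M,R,X,Z} ∋ M.
size 2: {N,R}, {N,X}, {N,Z} …(+3); under {N,R} Y still reaches {M,X} ∋ M.
Y↔M cannot be blocked by any observed set — no back-door set.

Y→M: no observed back-door set.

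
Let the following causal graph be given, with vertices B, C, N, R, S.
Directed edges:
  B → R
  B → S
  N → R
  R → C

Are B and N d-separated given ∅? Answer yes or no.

Yes — B ⊥ N | ∅.

Bayes-Ball from B | ∅ reaches {C,R,S}.
N ∉ reach(B|∅) ⇒ B ⊥ N | ∅.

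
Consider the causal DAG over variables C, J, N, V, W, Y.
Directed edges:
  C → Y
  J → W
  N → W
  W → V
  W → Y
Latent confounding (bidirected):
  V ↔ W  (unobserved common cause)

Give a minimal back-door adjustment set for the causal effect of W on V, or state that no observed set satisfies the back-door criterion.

W→V: no observed back-door set.

desc(W)\{W}={V,Y}; candidates ⊆ {C,J,N}.
W↔V: latent back-door arc(s) into W.
size 0: {}; under {} W still reaches {J,N,V} ∋ V.
size 1: {C}, {J}, {N}; under {C} W still reaches {J,N,V} ∋ V.
size 2: {C,J}, {C,N}, {J,N}; under {C,J} W still reaches {N,V} ∋ V.
W↔V cannot be blocked by any observed set — no back-door set.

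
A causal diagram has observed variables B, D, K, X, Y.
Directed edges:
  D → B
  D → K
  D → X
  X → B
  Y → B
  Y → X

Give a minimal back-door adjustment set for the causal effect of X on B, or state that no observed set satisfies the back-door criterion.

X→B: minimal back-door set {D, Y}.

desc(X)\{X}={B}; candidates ⊆ {D,K,Y}.
size 0: {}; under {} X still reaches {B,D,K,Y} ∋ B.
size 1: {D}, {K}, {Y}; under {D} X still reaches {B,Y} ∋ B.
{D,Y}: X⊥B given {D,Y} in G with X→· removed — back-door holds.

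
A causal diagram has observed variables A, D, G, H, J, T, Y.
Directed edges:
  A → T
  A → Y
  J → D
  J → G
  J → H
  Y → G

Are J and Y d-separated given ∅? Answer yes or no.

Yes — J ⊥ Y | ∅.

Bayes-Ball from J | ∅ reaches {D,G,H}.
Y ∉ reach(J|∅) ⇒ J ⊥ Y | ∅.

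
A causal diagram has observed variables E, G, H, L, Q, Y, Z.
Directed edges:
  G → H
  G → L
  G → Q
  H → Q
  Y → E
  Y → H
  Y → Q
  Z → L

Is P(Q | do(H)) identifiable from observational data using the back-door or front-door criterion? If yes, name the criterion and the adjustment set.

P(Q|do(H)): backdoor, adjust for {G, Y}.

desc(H)\{H}={Q}; candidates ⊆ {E,G,L,Y,Z}.
size 0: {}; under {} H still reaches {E,G,L,Q,Y} ∋ Q.
size 1: {E}, {G}, {L} …(+2); under {E} H still reaches {G,L,Q,Y} ∋ Q.
{G,Y}: H⊥Q given {G,Y} in G with H→· removed — back-door holds.
P(Q|do(H)) = Σ_{G,Y} P(Q|H,G,Y)·P(G,Y).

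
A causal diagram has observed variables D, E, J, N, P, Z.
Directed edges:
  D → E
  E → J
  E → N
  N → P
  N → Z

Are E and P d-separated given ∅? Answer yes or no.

Bayes-Ball from E | ∅ reaches {D,J,N,P,Z}.
P ∈ reach(E|∅) ⇒ E ⊥̸ P | ∅.

No — E and P are d-connected given ∅.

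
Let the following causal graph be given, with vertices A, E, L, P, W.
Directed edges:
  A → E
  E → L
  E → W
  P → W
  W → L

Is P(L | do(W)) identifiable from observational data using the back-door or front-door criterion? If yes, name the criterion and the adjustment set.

P(L|do(W)): backdoor, adjust for {E}.

desc(W)\{W}={L}; candidates ⊆ {A,E,P}.
size 0: {}; under {} W still reaches {A,E,L,P} ∋ L.
{E}: W⊥L given {E} in G with W→· removed — back-door holds.
P(L|do(W)) = Σ_{E} P(L|W,E)·P(E).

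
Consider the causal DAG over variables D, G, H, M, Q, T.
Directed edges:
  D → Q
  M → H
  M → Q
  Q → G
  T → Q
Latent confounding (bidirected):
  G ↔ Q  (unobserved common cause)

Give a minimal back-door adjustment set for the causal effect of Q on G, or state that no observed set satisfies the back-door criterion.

desc(Q)\{Q}={G}; candidates ⊆ {D,H,M,T}.
Q↔G: latent back-door arc(s) into Q.
size 0: {}; under {} Q still reaches {D,G,H,M,T} ∋ G.
size 1: {D}, {H}, {M} …(+1); under {D} Q still reaches {G,H,M,T} ∋ G.
size 2: {D,H}, {D,M}, {D,T} …(+3); under {D,H} Q still reaches {G,M,T} ∋ G.
Q↔G cannot be blocked by any observed set — no back-door set.

Q→G: no observed back-door set.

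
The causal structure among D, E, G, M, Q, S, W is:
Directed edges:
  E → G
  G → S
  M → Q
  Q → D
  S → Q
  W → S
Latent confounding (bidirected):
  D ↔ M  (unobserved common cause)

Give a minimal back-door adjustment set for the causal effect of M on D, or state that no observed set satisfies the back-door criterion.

M→D: no observed back-door set.

desc(M)\{M}={D,Q}; candidates ⊆ {E,G,S,W}.
M↔D: latent back-door arc(s) into M.
size 0: {}; under {} M still reaches {D} ∋ D.
size 1: {E}, {G}, {S} …(+1); under {E} M still reaches {D} ∋ D.
size 2: {E,G}, {E,S}, {E,W} …(+3); under {E,G} M still reaches {D} ∋ D.
M↔D cannot be blocked by any observed set — no back-door set.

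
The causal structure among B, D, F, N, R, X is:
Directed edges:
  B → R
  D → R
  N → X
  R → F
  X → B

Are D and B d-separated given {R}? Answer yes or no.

Bayes-Ball from D | {R} reaches {B,N,X}.
B ∈ reach(D|{R}) ⇒ D ⊥̸ B | {R}.

No — D and B are d-connected given {R}.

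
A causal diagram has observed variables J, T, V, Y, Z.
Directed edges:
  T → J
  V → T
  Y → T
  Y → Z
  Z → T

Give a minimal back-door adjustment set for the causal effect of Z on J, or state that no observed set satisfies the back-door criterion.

Z→J: minimal back-door set {Y}.

desc(Z)\{Z}={J,T}; candidates ⊆ {V,Y}.
size 0: {}; under {} Z still reaches {J,T,Y} ∋ J.
{Y}: Z⊥J given {Y} in G with Z→· removed — back-door holds.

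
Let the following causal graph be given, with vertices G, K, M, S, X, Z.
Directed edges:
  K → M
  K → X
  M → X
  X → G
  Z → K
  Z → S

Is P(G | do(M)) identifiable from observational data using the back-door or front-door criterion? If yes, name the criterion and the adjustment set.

desc(M)\{M}={G,X}; candidates ⊆ {K,S,Z}.
size 0: {}; under {} M still reaches {G,K,S,X,Z} ∋ G.
{K}: M⊥G given {K} in G with M→· removed — back-door holds.
P(G|do(M)) = Σ_{K} P(G|M,K)·P(K).

P(G|do(M)): backdoor, adjust for {K}.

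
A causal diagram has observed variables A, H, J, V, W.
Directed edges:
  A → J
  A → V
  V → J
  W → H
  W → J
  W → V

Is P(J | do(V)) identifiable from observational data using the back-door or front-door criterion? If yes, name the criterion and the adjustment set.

P(J|do(V)): backdoor, adjust for {A, W}.

desc(V)\{V}={J}; candidates ⊆ {A,H,W}.
size 0: {}; under {} V still reaches {A,H,J,W} ∋ J.
size 1: {A}, {H}, {W}; under {A} V still reaches {H,J,W} ∋ J.
{A,W}: V⊥J given {A,W} in G with V→· removed — back-door holds.
P(J|do(V)) = Σ_{A,W} P(J|V,A,W)·P(A,W).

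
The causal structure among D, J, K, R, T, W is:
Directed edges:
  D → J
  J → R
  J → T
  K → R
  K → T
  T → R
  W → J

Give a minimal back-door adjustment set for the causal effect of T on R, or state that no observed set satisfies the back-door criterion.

T→R: minimal back-door set {J, K}.

desc(T)\{T}={R}; candidates ⊆ {D,J,K,W}.
size 0: {}; under {} T still reaches {D,J,K,R,W} ∋ R.
size 1: {D}, {J}, {K} …(+1); under {D} T still reaches {J,K,R,W} ∋ R.
{J,K}: T⊥R given {J,K} in G with T→· removed — back-door holds.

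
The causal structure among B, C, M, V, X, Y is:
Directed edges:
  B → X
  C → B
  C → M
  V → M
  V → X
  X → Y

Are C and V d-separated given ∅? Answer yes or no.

Bayes-Ball from C | ∅ reaches {B,M,X,Y}.
V ∉ reach(C|∅) ⇒ C ⊥ V | ∅.

Yes — C ⊥ V | ∅.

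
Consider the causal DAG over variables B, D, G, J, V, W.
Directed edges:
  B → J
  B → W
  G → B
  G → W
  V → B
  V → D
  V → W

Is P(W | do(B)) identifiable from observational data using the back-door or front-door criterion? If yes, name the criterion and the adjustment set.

desc(B)\{B}={J,W}; candidates ⊆ {D,G,V}.
size 0: {}; under {} B still reaches {D,G,V,W} ∋ W.
size 1: {D}, {G}, {V}; under {D} B still reaches {G,V,W} ∋ W.
{G,V}: B⊥W given {G,V} in G with B→· removed — back-door holds.
P(W|do(B)) = Σ_{G,V} P(W|B,G,V)·P(G,V).

P(W|do(B)): backdoor, adjust for {G, V}.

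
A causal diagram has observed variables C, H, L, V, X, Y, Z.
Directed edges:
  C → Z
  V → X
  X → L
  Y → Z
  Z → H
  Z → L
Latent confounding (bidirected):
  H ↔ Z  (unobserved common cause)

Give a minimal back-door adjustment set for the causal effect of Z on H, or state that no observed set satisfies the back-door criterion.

Z→H: no observed back-door set.

desc(Z)\{Z}={H,L}; candidates ⊆ {C,V,X,Y}.
Z↔H: latent back-door arc(s) into Z.
size 0: {}; under {} Z still reaches {C,H,Y} ∋ H.
size 1: {C}, {V}, {X} …(+1); under {C} Z still reaches {H,Y} ∋ H.
size 2: {C,V}, {C,X}, {C,Y} …(+3); under {C,V} Z still reaches {H,Y} ∋ H.
Z↔H cannot be blocked by any observed set — no back-door set.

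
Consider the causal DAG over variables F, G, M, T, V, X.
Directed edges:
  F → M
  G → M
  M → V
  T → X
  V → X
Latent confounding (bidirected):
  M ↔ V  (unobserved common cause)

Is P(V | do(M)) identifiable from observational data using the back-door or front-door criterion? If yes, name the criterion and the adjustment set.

desc(M)\{M}={V,X}; candidates ⊆ {F,G,T}.
M↔V: latent back-door arc(s) into M.
size 0: {}; under {} M still reaches {F,G,V,X} ∋ V.
size 1: {F}, {G}, {T}; under {F} M still reaches {G,V,X} ∋ V.
size 2: {F,G}, {F,T}, {G,T}; under {F,G} M still reaches {V,X} ∋ V.
M↔V cannot be blocked by any observed set — no back-door set.
No mediator lies on a directed M→…→V path.
Neither criterion identifies P(V|do(M)) in this graph.

P(V|do(M)): not identifiable (no BD/FD set).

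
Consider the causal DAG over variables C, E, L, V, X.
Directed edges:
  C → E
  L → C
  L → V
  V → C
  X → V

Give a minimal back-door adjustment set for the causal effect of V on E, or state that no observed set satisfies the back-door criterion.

desc(V)\{V}={C,E}; candidates ⊆ {L,X}.
size 0: {}; under {} V still reaches {C,E,L,X} ∋ E.
{L}: V⊥E given {L} in G with V→· removed — back-door holds.

V→E: minimal back-door set {L}.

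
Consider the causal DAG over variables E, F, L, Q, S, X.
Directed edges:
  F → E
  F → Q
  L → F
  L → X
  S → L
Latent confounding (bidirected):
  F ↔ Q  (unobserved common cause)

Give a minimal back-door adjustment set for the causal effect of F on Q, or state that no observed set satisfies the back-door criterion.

desc(F)\{F}={E,Q}; candidates ⊆ {L,S,X}.
F↔Q: latent back-door arc(s) into F.
size 0: {}; under {} F still reaches {L,Q,S,X} ∋ Q.
size 1: {L}, {S}, {X}; under {L} F still reaches {Q} ∋ Q.
size 2: {L,S}, {L,X}, {S,X}; under {L,S} F still reaches {Q} ∋ Q.
F↔Q cannot be blocked by any observed set — no back-door set.

F→Q: no observed back-door set.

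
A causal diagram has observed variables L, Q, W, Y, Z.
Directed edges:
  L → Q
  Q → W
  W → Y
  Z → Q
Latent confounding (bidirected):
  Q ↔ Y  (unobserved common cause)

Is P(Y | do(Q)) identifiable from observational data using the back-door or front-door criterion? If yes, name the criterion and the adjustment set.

P(Y|do(Q)): frontdoor, adjust for {W}.

desc(Q)\{Q}={W,Y}; candidates ⊆ {L,Z}.
Q↔Y: latent back-door arc(s) into Q.
size 0: {}; under {} Q still reaches {L,Y,Z} ∋ Y.
size 1: {L}, {Z}; under {L} Q still reaches {Y,Z} ∋ Y.
size 2: {L,Z}; under {L,Z} Q still reaches {Y} ∋ Y.
Q↔Y cannot be blocked by any observed set — no back-door set.
{W}: (i) intercepts every directed Q→Y path; (ii) no back-door Q→{W}; (iii) {Q} blocks every back-door {W}→Y. Front-door holds.
P(Y|do(Q)) = Σ_{W} P(W|Q) Σ_{Q'} P(Y|W,Q')P(Q').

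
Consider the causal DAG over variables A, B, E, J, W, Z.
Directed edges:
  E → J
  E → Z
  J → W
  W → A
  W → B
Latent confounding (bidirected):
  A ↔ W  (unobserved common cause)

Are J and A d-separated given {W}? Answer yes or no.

No — J and A are d-connected given {W}.

Bayes-Ball from J | {W} reaches {A,E,Z}.
A ∈ reach(J|{W}) ⇒ J ⊥̸ A | {W}.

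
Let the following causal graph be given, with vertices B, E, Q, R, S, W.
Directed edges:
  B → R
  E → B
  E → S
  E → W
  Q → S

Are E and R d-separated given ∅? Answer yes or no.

Bayes-Ball from E | ∅ reaches {B,R,S,W}.
R ∈ reach(E|∅) ⇒ E ⊥̸ R | ∅.

No — E and R are d-connected given ∅.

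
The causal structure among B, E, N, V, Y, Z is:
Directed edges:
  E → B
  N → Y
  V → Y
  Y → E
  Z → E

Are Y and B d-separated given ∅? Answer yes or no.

No — Y and B are d-connected given ∅.

Bayes-Ball from Y | ∅ reaches {B,E,N,V}.
B ∈ reach(Y|∅) ⇒ Y ⊥̸ B | ∅.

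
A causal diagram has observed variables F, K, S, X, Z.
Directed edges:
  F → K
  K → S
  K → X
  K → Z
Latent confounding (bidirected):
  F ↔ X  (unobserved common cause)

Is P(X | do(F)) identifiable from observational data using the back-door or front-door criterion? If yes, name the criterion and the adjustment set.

P(X|do(F)): frontdoor, adjust for {K}.

desc(F)\{F}={K,S,X,Z}; candidates ⊆ {—}.
F↔X: latent back-door arc(s) into F.
size 0: {}; under {} F still reaches {X} ∋ X.
F↔X cannot be blocked by any observed set — no back-door set.
{K}: (i) intercepts every directed F→X path; (ii) no back-door F→{K}; (iii) {F} blocks every back-door {K}→X. Front-door holds.
P(X|do(F)) = Σ_{K} P(K|F) Σ_{F'} P(X|K,F')P(F').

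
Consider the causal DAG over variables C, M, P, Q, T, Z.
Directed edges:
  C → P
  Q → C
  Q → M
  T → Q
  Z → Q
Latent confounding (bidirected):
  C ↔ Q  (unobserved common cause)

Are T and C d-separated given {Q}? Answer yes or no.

No — T and C are d-connected given {Q}.

Bayes-Ball from T | {Q} reaches {C,P,Z}.
C ∈ reach(T|{Q}) ⇒ T ⊥̸ C | {Q}.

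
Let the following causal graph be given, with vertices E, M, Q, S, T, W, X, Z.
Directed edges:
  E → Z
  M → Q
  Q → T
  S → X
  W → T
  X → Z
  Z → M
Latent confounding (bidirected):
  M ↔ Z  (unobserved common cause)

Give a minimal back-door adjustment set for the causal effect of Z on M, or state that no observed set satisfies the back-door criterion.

Z→M: no observed back-door set.

desc(Z)\{Z}={M,Q,T}; candidates ⊆ {E,S,W,X}.
Z↔M: latent back-door arc(s) into Z.
size 0: {}; under {} Z still reaches {E,M,Q,S,T,X} ∋ M.
size 1: {E}, {S}, {W} …(+1); under {E} Z still reaches {M,Q,S,T,X} ∋ M.
size 2: {E,S}, {E,W}, {E,X} …(+3); under {E,S} Z still reaches {M,Q,T,X} ∋ M.
Z↔M cannot be blocked by any observed set — no back-door set.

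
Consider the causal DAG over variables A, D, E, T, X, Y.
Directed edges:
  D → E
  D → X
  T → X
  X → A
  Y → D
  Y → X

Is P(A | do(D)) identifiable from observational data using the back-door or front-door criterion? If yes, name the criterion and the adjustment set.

desc(D)\{D}={A,E,X}; candidates ⊆ {T,Y}.
size 0: {}; under {} D still reaches {A,X,Y} ∋ A.
{Y}: D⊥A given {Y} in G with D→· removed — back-door holds.
P(A|do(D)) = Σ_{Y} P(A|D,Y)·P(Y).

P(A|do(D)): backdoor, adjust for {Y}.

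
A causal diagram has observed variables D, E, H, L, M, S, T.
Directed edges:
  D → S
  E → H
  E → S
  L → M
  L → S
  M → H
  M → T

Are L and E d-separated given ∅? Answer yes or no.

Yes — L ⊥ E | ∅.

Bayes-Ball from L | ∅ reaches {H,M,S,T}.
E ∉ reach(L|∅) ⇒ L ⊥ E | ∅.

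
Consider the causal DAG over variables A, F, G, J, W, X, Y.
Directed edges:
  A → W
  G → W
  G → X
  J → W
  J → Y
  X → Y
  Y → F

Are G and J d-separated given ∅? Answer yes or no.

Yes — G ⊥ J | ∅.

Bayes-Ball from G | ∅ reaches {F,W,X,Y}.
J ∉ reach(G|∅) ⇒ G ⊥ J | ∅.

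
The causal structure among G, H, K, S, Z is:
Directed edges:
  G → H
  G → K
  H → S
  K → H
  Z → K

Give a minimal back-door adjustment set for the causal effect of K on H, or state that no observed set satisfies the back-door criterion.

desc(K)\{K}={H,S}; candidates ⊆ {G,Z}.
size 0: {}; under {} K still reaches {G,H,S,Z} ∋ H.
{G}: K⊥H given {G} in G with K→· removed — back-door holds.

K→H: minimal back-door set {G}.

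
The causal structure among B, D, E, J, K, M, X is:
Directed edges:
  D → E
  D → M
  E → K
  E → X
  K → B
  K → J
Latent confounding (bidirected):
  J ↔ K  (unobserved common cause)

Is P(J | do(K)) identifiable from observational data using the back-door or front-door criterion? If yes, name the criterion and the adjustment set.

P(J|do(K)): not identifiable (no BD/FD set).

desc(K)\{K}={B,J}; candidates ⊆ {D,E,M,X}.
K↔J: latent back-door arc(s) into K.
size 0: {}; under {} K still reaches {D,E,J,M,X} ∋ J.
size 1: {D}, {E}, {M} …(+1); under {D} K still reaches {E,J,X} ∋ J.
size 2: {D,E}, {D,M}, {D,X} …(+3); under {D,E} K still reaches {J} ∋ J.
K↔J cannot be blocked by any observed set — no back-door set.
No mediator lies on a directed K→…→J path.
Neither criterion identifies P(J|do(K)) in this graph.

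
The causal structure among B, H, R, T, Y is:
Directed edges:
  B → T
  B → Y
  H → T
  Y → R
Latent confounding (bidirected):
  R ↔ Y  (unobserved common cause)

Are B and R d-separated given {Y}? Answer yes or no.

Bayes-Ball from B | {Y} reaches {R,T}.
R ∈ reach(B|{Y}) ⇒ B ⊥̸ R | {Y}.

No — B and R are d-connected given {Y}.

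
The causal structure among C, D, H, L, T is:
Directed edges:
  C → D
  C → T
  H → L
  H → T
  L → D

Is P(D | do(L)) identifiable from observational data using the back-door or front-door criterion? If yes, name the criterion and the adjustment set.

desc(L)\{L}={D}; candidates ⊆ {C,H,T}.
∅: L⊥D given ∅ in G with L→· removed — back-door holds.
P(D|do(L)) = P(D|L) — no adjustment needed.

P(D|do(L)): backdoor, adjust for ∅.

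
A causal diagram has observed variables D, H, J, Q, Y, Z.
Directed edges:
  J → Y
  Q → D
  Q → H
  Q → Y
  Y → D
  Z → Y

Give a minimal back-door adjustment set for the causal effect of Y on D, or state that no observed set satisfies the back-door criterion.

Y→D: minimal back-door set {Q}.

desc(Y)\{Y}={D}; candidates ⊆ {H,J,Q,Z}.
size 0: {}; under {} Y still reaches {D,H,J,Q,Z} ∋ D.
{Q}: Y⊥D given {Q} in G with Y→· removed — back-door holds.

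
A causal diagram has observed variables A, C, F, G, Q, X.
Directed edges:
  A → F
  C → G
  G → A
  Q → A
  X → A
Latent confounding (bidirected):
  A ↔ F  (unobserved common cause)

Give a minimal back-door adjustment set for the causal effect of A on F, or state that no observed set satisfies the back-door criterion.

desc(A)\{A}={F}; candidates ⊆ {C,G,Q,X}.
A↔F: latent back-door arc(s) into A.
size 0: {}; under {} A still reaches {C,F,G,Q,X} ∋ F.
size 1: {C}, {G}, {Q} …(+1); under {C} A still reaches {F,G,Q,X} ∋ F.
size 2: {C,G}, {C,Q}, {C,X} …(+3); under {C,G} A still reaches {F,Q,X} ∋ F.
A↔F cannot be blocked by any observed set — no back-door set.

A→F: no observed back-door set.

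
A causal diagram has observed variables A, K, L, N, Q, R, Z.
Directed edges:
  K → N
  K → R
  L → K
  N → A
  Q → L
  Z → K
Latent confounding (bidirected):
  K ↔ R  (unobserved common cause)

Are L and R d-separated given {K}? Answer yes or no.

No — L and R are d-connected given {K}.

Bayes-Ball from L | {K} reaches {Q,R,Z}.
R ∈ reach(L|{K}) ⇒ L ⊥̸ R | {K}.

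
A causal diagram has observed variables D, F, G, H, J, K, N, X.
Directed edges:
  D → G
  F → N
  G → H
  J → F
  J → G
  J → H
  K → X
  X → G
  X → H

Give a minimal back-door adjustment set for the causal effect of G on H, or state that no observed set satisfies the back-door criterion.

G→H: minimal back-door set {J, X}.

desc(G)\{G}={H}; candidates ⊆ {D,F,J,K,N,X}.
size 0: {}; under {} G still reaches {D,F,H,J,K,N,X} ∋ H.
size 1: {D}, {F}, {J} …(+3); under {D} G still reaches {F,H,J,K,N,X} ∋ H.
{J,X}: G⊥H given {J,X} in G with G→· removed — back-door holds.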